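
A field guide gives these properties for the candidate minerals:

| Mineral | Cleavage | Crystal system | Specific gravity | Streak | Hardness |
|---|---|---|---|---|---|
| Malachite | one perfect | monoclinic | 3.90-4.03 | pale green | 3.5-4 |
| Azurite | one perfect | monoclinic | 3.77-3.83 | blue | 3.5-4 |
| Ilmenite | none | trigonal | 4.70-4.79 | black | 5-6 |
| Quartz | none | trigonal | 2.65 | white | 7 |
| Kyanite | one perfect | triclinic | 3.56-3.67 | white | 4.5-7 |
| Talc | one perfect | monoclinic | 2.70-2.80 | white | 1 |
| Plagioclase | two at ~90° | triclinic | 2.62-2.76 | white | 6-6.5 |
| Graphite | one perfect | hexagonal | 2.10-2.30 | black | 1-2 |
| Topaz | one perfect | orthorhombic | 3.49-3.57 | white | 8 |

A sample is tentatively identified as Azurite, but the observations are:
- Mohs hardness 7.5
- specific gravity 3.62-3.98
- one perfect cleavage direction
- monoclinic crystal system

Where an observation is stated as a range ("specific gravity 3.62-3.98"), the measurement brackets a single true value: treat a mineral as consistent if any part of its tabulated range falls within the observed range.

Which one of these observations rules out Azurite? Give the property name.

hardness

Mohs hardness 7.5: Azurite has hardness 3.5-4 — does not match.
Specific gravity 3.62-3.98: Azurite has SG 3.77-3.83 — consistent.
One perfect cleavage direction: Azurite has cleavage one perfect — consistent.
Monoclinic crystal system: Azurite has monoclinic system — consistent.
Everything matches except the hardness.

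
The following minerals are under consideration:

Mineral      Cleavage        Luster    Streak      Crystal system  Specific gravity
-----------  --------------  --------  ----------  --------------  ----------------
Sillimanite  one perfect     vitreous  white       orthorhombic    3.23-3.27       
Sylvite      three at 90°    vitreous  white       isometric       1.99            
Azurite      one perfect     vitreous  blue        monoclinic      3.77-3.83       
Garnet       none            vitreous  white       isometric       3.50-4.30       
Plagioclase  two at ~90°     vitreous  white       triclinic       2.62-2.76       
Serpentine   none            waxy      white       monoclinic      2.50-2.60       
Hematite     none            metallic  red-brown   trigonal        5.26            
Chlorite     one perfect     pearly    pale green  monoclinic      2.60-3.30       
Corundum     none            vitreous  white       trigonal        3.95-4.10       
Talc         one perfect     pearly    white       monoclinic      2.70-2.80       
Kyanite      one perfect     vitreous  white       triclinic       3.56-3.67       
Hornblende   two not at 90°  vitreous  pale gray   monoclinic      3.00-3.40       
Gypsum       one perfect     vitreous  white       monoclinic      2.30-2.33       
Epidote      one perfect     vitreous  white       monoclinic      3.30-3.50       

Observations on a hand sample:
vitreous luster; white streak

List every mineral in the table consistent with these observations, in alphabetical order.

Vitreous luster is inconsistent with Serpentine, Hematite, Chlorite, Talc.
White streak rules out Azurite, Hornblende.
Remaining candidates: Corundum, Epidote, Garnet, Gypsum, Kyanite, Plagioclase, Sillimanite, Sylvite.

Corundum, Epidote, Garnet, Gypsum, Kyanite, Plagioclase, Sillimanite, Sylvite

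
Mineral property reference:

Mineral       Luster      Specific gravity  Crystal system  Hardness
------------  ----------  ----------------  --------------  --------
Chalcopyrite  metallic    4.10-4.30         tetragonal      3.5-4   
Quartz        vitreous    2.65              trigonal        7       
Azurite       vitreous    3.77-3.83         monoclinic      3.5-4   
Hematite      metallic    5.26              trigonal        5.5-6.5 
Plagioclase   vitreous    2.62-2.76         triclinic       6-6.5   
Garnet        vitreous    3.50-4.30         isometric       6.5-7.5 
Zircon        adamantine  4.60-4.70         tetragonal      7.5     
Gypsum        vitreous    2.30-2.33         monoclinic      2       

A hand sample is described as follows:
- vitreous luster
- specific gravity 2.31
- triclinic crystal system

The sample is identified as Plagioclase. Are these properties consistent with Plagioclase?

No

Vitreous luster — fits Plagioclase (vitreous luster).
Specific gravity 2.31 — Plagioclase has SG 2.62-2.76; which does not match.
Triclinic crystal system — fits Plagioclase (triclinic system).
The specific gravity observation rules out Plagioclase.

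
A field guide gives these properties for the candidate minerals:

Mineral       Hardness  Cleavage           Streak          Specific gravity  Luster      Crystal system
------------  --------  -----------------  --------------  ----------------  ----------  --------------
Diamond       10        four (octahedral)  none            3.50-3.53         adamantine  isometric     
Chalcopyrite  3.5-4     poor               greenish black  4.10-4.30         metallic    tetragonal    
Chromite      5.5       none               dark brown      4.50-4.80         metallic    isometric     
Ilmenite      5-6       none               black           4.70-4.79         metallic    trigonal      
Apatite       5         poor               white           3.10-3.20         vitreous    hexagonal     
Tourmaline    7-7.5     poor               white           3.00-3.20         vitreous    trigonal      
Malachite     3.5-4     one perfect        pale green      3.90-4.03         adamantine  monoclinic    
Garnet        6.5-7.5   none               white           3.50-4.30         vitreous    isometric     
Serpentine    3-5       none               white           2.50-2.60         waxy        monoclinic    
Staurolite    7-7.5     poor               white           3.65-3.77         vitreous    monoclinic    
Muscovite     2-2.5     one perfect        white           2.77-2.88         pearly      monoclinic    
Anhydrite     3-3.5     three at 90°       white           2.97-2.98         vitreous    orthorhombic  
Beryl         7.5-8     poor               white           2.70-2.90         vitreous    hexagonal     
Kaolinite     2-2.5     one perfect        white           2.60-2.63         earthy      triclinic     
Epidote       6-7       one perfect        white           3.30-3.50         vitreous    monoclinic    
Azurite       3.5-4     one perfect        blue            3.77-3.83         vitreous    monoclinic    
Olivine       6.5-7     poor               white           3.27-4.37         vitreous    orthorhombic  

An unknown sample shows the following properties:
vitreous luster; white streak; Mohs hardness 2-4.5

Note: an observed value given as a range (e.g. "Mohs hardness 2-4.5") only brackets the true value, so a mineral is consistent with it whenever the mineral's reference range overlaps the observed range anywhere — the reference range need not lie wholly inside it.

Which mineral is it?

Anhydrite

Vitreous luster — leaves Apatite, Tourmaline, Garnet, Staurolite, Anhydrite, Beryl, Epidote, Azurite, Olivine.
White streak rules out Azurite.
Mohs hardness 2-4.5 — leaves Anhydrite.
The only mineral consistent with every observation is Anhydrite.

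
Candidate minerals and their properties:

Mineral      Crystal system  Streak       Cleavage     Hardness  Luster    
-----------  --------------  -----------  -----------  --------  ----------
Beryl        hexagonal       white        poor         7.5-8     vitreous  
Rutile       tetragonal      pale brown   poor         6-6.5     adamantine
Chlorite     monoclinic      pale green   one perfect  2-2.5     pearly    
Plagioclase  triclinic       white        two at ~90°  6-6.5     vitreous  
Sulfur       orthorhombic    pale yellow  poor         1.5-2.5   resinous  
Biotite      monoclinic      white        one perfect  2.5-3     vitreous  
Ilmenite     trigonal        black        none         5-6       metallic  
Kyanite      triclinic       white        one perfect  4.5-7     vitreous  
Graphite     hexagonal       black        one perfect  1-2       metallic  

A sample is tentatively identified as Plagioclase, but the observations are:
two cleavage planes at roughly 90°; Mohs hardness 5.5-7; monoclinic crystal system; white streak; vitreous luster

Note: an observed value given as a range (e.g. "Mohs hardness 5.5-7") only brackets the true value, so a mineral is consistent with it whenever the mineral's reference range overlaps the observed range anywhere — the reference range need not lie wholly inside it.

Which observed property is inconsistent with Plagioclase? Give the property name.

crystal system

Two cleavage planes at roughly 90°: Plagioclase has cleavage two at ~90° — within range.
Mohs hardness 5.5-7: Plagioclase has hardness 6-6.5 — within range.
Monoclinic crystal system: Plagioclase has triclinic system — does not match.
White streak: Plagioclase has white streak — within range.
Vitreous luster: Plagioclase has vitreous luster — within range.
Only the crystal system is inconsistent.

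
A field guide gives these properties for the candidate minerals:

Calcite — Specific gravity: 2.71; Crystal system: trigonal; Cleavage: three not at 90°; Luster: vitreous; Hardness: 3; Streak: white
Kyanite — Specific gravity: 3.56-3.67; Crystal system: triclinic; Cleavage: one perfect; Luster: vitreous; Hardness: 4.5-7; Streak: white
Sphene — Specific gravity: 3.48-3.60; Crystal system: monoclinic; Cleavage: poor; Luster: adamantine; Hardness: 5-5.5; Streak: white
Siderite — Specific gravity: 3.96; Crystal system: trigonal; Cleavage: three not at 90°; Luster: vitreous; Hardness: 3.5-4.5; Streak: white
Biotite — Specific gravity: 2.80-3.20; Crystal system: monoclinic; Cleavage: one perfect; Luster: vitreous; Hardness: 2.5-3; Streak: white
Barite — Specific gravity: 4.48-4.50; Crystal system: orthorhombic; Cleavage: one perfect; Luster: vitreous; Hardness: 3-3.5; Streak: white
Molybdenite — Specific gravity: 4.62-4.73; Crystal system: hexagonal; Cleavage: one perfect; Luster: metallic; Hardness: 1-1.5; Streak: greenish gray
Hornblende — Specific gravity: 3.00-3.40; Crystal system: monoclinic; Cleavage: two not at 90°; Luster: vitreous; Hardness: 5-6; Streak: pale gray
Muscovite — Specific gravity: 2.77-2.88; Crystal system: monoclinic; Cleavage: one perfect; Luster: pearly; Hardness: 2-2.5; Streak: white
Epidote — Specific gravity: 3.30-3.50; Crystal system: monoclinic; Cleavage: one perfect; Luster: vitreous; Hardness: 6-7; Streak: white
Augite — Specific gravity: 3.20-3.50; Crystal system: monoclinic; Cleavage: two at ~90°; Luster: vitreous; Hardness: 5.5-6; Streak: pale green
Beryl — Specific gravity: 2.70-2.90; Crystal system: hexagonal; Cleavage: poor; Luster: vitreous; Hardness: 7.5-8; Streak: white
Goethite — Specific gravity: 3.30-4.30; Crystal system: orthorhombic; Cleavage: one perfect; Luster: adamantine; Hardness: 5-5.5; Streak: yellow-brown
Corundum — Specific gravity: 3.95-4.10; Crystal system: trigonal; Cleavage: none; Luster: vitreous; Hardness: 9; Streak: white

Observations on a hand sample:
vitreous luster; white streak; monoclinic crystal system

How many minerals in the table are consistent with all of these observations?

2

Vitreous luster eliminates Sphene, Molybdenite, Muscovite, Goethite.
White streak excludes Hornblende, Augite.
Monoclinic crystal system: leaves Biotite, Epidote.
The minerals that satisfy all observations are Biotite, Epidote.
That is 2 minerals.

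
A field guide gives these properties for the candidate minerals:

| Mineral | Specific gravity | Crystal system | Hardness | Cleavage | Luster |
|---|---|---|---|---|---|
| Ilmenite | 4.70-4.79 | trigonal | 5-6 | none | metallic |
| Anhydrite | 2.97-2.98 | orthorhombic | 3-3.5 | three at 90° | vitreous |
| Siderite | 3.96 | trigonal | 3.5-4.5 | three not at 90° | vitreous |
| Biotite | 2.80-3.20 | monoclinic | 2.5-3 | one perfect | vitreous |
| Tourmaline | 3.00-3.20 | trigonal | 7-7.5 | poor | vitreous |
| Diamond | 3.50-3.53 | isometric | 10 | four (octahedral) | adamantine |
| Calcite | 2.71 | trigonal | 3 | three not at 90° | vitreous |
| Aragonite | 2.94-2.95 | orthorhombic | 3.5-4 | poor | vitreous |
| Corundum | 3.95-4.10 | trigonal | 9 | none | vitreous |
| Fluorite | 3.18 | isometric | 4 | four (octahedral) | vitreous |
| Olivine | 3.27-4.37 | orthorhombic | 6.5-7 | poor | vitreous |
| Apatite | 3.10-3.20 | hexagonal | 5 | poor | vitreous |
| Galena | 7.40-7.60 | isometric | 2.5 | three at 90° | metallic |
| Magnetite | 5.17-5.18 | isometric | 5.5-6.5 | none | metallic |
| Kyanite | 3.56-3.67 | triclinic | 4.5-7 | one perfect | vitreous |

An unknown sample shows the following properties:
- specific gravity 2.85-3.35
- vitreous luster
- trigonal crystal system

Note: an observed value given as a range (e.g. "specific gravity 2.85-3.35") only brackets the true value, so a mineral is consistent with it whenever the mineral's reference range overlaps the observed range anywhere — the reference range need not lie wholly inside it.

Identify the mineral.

Tourmaline

Specific gravity 2.85-3.35 — only Anhydrite, Biotite, Tourmaline, Aragonite, Fluorite, Olivine, Apatite remain.
Vitreous luster — every remaining candidate is consistent.
Trigonal crystal system — only Tourmaline remains.
Only Tourmaline satisfies all observations.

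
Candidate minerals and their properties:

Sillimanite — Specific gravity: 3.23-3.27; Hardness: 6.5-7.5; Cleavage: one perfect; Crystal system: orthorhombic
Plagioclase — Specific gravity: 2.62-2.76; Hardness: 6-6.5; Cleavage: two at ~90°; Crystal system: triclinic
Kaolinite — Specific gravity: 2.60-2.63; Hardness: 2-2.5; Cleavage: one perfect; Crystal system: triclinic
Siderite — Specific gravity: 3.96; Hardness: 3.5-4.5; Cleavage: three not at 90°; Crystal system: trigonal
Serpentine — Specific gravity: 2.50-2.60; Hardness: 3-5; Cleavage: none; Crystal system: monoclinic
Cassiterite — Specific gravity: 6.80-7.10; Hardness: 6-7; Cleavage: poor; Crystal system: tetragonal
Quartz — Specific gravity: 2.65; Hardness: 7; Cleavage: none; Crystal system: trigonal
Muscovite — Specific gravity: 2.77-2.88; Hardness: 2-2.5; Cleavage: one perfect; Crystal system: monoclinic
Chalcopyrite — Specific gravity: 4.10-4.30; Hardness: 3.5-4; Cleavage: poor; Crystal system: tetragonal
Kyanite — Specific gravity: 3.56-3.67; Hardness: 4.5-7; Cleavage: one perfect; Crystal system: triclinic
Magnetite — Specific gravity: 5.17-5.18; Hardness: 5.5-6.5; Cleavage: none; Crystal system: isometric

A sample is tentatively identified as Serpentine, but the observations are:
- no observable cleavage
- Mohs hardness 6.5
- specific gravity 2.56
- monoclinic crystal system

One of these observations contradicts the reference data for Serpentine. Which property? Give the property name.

hardness

No observable cleavage: Serpentine has cleavage none — matches.
Mohs hardness 6.5: Serpentine has hardness 3-5 — does not match.
Specific gravity 2.56: Serpentine has SG 2.50-2.60 — matches.
Monoclinic crystal system: Serpentine has monoclinic system — matches.
The hardness is the one property that does not fit.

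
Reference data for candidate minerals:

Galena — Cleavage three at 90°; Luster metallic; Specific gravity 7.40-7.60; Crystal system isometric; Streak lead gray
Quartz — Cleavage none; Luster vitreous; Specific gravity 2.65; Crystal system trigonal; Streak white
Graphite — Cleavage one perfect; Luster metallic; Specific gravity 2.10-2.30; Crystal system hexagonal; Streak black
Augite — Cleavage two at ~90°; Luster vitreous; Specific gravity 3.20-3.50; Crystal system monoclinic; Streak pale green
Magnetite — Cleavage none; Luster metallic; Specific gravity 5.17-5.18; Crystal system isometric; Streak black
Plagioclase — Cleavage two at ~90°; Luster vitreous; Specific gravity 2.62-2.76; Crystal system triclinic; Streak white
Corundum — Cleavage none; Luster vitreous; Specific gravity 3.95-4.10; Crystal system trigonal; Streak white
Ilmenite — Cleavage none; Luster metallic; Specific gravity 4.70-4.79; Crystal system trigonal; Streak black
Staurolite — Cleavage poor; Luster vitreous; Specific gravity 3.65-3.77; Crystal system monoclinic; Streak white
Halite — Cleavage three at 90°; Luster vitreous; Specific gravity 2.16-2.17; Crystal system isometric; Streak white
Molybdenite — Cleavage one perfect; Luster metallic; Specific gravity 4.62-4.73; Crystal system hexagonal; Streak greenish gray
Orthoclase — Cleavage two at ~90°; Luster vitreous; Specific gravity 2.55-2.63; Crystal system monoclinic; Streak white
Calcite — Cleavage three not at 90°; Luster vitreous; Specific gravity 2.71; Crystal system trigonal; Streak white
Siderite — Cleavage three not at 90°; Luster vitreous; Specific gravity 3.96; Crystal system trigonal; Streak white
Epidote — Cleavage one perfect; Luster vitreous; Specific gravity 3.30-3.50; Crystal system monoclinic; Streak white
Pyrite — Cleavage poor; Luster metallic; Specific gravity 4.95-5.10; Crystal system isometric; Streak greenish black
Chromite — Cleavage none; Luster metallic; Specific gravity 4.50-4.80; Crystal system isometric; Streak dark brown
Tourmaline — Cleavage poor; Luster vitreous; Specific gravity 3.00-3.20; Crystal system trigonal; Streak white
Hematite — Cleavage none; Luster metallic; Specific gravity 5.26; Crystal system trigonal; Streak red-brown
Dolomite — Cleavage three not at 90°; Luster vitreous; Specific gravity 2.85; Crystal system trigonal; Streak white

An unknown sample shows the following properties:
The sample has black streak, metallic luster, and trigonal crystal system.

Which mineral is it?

Black streak — only Graphite, Magnetite, Ilmenite remain.
Metallic luster — all remaining candidates fit.
Trigonal crystal system — narrows the field to Ilmenite.
Only Ilmenite satisfies all observations.

Ilmenite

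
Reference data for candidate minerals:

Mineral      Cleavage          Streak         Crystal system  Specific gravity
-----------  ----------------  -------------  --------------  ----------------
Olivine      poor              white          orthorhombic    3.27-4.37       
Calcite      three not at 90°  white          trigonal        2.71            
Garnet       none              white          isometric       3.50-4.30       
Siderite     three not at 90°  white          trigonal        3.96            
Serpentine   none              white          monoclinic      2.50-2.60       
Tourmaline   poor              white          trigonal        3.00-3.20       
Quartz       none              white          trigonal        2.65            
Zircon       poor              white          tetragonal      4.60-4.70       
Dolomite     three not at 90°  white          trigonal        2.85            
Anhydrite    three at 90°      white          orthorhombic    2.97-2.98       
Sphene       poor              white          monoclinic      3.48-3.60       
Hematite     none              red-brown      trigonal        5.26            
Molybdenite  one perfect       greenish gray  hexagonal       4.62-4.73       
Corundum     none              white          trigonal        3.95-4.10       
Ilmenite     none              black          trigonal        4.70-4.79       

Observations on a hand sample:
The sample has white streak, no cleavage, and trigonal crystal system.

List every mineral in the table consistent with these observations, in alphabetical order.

White streak is inconsistent with Hematite, Molybdenite, Ilmenite.
No cleavage — narrows the field to Garnet, Serpentine, Quartz, Corundum.
Trigonal crystal system rules out Garnet, Serpentine.
The minerals that satisfy all observations are Corundum, Quartz.

Corundum, Quartz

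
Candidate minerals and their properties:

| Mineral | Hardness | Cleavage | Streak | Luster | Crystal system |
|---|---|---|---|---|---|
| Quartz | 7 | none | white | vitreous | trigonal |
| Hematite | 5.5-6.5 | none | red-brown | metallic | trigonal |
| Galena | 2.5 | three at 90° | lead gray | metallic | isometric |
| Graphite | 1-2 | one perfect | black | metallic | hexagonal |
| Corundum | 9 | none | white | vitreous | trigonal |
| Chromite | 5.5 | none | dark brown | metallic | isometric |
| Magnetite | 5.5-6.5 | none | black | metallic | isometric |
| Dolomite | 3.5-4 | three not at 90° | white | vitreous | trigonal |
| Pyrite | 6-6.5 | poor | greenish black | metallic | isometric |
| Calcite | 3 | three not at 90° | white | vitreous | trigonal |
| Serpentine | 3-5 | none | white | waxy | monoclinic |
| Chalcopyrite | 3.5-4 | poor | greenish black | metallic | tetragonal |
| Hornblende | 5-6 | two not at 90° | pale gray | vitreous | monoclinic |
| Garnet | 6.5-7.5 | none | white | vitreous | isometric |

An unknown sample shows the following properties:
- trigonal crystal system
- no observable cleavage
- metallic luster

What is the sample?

Hematite

Trigonal crystal system — leaves Quartz, Hematite, Corundum, Dolomite, Calcite.
No observable cleavage excludes Dolomite, Calcite.
Metallic luster — only Hematite remains.
Only Hematite satisfies all observations.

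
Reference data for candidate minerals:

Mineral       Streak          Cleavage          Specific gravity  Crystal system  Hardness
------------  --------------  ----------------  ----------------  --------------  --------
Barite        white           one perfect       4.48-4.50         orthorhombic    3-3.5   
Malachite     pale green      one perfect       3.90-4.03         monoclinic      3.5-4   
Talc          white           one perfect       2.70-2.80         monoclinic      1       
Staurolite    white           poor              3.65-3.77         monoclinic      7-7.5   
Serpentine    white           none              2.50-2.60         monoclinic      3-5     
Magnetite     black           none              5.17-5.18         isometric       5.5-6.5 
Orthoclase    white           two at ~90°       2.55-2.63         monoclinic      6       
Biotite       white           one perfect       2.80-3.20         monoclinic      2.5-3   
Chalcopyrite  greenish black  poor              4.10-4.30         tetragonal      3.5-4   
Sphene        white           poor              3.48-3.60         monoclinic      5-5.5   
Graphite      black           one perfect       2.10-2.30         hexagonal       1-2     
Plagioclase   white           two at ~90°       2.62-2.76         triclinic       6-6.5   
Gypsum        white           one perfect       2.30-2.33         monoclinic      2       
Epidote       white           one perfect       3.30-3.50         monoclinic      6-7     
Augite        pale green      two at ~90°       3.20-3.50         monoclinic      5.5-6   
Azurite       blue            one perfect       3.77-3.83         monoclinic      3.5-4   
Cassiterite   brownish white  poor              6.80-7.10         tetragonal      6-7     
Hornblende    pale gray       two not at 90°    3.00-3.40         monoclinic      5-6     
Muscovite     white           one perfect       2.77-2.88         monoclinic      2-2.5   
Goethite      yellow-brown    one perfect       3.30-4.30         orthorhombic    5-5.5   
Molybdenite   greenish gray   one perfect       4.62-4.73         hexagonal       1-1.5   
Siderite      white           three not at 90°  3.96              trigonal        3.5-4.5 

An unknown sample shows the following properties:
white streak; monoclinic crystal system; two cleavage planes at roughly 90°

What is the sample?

White streak — narrows the field to Barite, Talc, Staurolite, Serpentine, Orthoclase, Biotite, Sphene, Plagioclase, Gypsum, Epidote, Muscovite, Siderite.
Monoclinic crystal system excludes Barite, Plagioclase, Siderite.
Two cleavage planes at roughly 90° — Orthoclase remains.
The only mineral consistent with every observation is Orthoclase.

Orthoclase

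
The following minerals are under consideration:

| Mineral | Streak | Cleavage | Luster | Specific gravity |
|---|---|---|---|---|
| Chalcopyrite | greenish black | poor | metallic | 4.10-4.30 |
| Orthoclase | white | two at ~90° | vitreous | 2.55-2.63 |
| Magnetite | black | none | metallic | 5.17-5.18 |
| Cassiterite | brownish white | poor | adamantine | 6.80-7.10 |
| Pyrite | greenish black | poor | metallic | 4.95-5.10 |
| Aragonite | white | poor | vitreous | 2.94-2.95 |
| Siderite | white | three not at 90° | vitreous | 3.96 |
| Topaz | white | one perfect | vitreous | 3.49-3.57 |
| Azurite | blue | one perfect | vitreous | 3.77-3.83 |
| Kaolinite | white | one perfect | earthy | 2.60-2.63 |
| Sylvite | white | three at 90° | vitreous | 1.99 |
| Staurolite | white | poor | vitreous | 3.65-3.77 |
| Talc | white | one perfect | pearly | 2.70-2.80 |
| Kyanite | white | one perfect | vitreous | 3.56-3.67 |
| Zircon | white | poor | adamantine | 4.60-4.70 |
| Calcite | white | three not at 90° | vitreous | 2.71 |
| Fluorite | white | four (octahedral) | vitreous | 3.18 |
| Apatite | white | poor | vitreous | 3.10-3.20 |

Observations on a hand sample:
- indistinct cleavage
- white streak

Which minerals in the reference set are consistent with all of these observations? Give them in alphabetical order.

Apatite, Aragonite, Staurolite, Zircon

Indistinct cleavage — narrows the field to Chalcopyrite, Cassiterite, Pyrite, Aragonite, Staurolite, Zircon, Apatite.
White streak is inconsistent with Chalcopyrite, Cassiterite, Pyrite.
Consistent with every observation: Apatite, Aragonite, Staurolite, Zircon.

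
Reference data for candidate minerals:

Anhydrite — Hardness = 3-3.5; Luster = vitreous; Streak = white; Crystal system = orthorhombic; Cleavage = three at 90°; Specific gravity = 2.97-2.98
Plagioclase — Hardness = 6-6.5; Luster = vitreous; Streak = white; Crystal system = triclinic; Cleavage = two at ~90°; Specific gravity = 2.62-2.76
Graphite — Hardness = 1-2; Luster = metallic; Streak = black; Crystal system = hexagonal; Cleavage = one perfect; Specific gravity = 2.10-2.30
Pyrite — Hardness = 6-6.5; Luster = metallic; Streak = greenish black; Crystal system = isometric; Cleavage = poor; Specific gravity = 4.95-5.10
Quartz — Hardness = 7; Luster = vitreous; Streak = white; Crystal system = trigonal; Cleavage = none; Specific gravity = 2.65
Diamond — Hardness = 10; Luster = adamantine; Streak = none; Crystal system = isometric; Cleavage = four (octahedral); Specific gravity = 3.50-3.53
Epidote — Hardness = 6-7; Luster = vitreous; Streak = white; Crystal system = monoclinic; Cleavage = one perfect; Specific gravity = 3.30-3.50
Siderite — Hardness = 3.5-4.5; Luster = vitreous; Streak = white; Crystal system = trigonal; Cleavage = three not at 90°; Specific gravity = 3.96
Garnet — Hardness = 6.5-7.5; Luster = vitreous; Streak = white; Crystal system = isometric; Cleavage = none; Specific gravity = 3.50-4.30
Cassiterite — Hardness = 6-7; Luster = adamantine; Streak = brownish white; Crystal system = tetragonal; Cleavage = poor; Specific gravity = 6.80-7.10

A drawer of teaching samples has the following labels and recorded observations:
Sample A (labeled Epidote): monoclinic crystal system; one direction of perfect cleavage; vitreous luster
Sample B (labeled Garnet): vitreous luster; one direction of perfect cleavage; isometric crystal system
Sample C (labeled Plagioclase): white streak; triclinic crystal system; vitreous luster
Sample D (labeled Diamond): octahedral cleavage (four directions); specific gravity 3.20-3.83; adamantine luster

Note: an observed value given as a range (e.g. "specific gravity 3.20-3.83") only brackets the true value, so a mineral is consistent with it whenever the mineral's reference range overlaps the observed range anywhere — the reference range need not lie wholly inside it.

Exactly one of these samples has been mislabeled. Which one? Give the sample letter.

B

Sample A: observations are consistent with Epidote.
Sample B: Garnet has cleavage none, but the record shows one direction of perfect cleavage — this label is wrong.
Sample C: observations are consistent with Plagioclase.
Sample D: observations are consistent with Diamond.
The mislabeled specimen is B.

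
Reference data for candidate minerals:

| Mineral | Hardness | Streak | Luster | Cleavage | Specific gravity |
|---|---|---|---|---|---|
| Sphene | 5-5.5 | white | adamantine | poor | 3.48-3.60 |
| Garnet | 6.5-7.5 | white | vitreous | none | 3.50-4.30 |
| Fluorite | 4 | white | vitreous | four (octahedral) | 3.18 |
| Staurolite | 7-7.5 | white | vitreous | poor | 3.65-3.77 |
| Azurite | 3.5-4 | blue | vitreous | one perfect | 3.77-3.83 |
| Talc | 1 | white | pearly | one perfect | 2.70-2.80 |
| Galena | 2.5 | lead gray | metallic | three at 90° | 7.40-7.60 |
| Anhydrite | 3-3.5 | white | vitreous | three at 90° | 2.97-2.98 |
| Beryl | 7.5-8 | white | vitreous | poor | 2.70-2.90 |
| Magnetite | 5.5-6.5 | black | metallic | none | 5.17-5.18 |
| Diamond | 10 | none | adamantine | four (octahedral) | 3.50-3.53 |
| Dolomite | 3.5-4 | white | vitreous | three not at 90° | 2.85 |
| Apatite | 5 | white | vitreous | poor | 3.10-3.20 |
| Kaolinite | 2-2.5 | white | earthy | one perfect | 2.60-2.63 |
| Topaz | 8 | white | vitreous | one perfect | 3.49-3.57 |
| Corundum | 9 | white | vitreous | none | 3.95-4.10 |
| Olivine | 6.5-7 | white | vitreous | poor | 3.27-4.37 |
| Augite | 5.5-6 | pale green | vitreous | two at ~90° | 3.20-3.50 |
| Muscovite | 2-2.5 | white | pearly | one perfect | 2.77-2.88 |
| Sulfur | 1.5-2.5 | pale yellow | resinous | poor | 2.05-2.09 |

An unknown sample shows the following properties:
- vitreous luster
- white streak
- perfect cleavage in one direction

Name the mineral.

Topaz

Vitreous luster: leaves Garnet, Fluorite, Staurolite, Azurite, Anhydrite, Beryl, Dolomite, Apatite, Topaz, Corundum, Olivine, Augite.
White streak is inconsistent with Azurite, Augite.
Perfect cleavage in one direction: only Topaz remains.
The only mineral consistent with every observation is Topaz.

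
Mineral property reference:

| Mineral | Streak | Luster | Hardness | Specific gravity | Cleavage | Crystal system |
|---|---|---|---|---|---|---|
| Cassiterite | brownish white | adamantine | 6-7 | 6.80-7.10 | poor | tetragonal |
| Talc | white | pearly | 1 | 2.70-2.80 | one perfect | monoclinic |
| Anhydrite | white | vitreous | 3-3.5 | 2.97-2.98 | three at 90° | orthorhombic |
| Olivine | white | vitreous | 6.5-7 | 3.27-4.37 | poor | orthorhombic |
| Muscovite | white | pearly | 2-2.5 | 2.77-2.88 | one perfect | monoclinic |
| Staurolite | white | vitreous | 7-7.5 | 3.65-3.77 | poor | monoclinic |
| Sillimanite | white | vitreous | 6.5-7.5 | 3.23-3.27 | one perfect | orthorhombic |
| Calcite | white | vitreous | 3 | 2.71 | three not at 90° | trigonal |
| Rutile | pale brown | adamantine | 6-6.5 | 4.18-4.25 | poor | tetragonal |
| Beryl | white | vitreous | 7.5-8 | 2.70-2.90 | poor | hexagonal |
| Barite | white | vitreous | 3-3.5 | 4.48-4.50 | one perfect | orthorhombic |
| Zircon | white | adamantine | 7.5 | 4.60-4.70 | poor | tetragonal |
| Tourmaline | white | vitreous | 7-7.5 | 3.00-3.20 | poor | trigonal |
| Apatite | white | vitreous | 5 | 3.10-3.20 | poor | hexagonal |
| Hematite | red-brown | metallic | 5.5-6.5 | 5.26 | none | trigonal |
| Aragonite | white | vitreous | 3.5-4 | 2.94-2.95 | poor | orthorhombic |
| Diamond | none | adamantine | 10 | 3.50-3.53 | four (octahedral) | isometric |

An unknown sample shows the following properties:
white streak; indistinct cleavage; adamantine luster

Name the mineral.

Zircon

White streak excludes Cassiterite, Rutile, Hematite, Diamond.
Indistinct cleavage excludes Talc, Anhydrite, Muscovite, Sillimanite, Calcite, Barite.
Adamantine luster: narrows the field to Zircon.
The only mineral consistent with every observation is Zircon.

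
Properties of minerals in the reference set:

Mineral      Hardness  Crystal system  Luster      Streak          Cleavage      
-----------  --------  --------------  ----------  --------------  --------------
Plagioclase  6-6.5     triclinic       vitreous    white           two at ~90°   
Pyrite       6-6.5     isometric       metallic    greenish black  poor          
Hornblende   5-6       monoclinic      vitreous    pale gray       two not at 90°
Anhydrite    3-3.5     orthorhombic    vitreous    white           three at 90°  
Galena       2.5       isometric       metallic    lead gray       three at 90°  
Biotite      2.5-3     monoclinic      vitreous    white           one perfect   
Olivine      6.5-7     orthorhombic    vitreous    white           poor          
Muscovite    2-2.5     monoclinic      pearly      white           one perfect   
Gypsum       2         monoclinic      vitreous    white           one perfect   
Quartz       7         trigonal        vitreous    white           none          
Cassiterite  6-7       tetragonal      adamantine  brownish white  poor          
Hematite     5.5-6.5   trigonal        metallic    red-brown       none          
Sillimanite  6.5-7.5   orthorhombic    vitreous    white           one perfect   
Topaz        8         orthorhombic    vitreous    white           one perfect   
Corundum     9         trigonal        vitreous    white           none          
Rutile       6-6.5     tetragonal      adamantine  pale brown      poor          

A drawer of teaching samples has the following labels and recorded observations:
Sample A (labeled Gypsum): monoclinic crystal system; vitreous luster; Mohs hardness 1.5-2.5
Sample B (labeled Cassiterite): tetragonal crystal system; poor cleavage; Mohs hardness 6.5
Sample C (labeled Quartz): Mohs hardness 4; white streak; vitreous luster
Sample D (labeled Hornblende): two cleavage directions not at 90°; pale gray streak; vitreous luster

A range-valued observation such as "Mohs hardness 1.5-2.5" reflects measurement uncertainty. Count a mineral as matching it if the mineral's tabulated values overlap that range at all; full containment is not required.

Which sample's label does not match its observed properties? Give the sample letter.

C

Sample A: observations are consistent with Gypsum.
Sample B: observations are consistent with Cassiterite.
Sample C: Mohs hardness 4 is outside the reference for Quartz (hardness 7) — mislabeled.
Sample D: observations are consistent with Hornblende.
Only sample C is inconsistent with its label.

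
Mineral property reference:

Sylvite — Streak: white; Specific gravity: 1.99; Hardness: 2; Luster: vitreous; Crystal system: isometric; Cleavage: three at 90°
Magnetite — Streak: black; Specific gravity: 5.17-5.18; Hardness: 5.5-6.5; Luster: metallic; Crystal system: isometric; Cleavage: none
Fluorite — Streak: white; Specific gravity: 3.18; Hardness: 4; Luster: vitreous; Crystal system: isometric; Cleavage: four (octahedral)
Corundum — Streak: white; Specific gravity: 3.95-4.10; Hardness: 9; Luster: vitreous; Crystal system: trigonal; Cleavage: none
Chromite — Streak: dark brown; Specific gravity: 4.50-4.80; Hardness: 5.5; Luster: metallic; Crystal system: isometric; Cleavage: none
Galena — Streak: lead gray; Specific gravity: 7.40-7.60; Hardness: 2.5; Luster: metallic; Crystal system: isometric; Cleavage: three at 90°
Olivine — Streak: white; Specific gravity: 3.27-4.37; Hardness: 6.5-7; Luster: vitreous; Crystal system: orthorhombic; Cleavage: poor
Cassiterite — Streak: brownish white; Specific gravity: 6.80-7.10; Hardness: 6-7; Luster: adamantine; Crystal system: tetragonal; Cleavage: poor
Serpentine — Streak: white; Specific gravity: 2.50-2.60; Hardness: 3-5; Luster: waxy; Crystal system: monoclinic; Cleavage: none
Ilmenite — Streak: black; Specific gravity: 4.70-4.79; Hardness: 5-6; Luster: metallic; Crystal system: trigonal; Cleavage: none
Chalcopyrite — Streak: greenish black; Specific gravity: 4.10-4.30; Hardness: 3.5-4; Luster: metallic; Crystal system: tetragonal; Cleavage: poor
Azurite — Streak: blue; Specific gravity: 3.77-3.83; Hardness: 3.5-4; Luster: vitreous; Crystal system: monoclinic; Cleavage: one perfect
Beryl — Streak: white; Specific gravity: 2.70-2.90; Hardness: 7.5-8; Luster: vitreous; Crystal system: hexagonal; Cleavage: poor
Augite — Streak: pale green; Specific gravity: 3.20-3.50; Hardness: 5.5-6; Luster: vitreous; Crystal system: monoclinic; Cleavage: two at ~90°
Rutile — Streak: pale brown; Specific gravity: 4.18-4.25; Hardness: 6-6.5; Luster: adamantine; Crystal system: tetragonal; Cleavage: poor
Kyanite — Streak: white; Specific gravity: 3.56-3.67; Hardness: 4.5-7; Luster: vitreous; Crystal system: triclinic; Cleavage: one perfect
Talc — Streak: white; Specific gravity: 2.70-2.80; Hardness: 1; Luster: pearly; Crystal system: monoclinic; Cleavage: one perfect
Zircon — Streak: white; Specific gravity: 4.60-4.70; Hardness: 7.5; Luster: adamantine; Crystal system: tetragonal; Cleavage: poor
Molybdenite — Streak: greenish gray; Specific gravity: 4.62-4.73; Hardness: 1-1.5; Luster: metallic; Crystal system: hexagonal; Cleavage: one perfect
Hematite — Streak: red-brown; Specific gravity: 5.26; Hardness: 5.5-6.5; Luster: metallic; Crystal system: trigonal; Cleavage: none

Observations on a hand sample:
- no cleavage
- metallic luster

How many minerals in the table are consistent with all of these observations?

No cleavage — only Magnetite, Corundum, Chromite, Serpentine, Ilmenite, Hematite remain.
Metallic luster excludes Corundum, Serpentine.
The minerals that satisfy all observations are Chromite, Hematite, Ilmenite, Magnetite.
That is 4 minerals.

4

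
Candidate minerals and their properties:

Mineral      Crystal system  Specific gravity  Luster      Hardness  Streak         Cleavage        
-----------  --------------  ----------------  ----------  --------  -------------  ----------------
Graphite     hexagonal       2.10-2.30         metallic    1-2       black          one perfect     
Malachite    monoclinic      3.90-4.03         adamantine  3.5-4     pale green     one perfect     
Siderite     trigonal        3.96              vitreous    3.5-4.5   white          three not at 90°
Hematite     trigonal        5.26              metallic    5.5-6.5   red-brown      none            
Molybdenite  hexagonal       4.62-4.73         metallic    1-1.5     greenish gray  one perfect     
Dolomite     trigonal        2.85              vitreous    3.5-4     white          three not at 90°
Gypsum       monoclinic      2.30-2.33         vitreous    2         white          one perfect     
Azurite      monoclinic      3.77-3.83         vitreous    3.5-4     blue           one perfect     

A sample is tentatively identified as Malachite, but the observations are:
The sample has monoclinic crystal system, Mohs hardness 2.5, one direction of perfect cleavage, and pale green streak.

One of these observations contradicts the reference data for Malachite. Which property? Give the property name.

Monoclinic crystal system: Malachite has monoclinic system — consistent.
Mohs hardness 2.5: Malachite has hardness 3.5-4 — does not match.
One direction of perfect cleavage: Malachite has cleavage one perfect — consistent.
Pale green streak: Malachite has pale green streak — consistent.
The hardness is the one property that does not fit.

hardness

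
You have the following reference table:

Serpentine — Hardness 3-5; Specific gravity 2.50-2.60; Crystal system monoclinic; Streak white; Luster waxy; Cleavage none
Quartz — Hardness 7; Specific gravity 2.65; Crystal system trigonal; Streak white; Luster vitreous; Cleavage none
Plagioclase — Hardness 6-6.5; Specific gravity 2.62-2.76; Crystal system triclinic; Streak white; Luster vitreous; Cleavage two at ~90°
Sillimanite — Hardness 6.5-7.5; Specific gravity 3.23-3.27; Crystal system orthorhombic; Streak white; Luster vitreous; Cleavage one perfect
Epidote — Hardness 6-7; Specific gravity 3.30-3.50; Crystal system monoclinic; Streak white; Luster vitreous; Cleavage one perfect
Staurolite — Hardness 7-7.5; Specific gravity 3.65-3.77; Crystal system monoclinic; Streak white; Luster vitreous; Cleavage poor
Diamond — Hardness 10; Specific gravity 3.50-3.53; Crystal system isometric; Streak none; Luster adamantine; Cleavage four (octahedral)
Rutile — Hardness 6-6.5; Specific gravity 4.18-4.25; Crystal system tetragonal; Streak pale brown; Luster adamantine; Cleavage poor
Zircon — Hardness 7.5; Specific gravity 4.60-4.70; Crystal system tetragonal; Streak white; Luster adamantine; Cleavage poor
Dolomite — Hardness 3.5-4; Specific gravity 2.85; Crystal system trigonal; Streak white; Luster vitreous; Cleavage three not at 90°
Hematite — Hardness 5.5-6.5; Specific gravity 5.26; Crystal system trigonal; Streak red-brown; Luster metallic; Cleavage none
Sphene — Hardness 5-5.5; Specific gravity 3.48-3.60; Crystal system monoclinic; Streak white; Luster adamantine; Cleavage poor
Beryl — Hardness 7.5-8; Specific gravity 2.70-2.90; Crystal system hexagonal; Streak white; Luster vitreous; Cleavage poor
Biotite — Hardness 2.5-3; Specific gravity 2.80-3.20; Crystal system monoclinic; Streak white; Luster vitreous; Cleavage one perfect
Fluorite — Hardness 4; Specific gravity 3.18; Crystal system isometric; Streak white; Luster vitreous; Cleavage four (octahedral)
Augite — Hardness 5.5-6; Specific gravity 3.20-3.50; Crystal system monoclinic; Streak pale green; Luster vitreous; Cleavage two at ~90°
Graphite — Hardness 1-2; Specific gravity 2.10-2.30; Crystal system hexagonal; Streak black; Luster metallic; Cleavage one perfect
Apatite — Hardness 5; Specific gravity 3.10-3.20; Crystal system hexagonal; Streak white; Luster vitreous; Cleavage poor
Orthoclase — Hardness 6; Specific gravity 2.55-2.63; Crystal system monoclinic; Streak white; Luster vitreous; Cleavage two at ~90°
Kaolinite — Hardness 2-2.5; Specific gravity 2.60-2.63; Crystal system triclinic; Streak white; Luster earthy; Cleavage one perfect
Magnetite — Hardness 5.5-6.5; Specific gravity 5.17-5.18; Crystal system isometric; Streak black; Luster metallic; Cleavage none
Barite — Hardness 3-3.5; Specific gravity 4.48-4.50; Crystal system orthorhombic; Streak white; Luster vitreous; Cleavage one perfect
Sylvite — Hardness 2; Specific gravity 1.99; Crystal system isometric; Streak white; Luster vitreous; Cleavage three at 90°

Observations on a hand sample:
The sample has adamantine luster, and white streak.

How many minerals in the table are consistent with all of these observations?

2

Adamantine luster: Diamond, Rutile, Zircon, Sphene remain.
White streak rules out Diamond, Rutile.
The minerals that satisfy all observations are Sphene, Zircon.
That is 2 minerals.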